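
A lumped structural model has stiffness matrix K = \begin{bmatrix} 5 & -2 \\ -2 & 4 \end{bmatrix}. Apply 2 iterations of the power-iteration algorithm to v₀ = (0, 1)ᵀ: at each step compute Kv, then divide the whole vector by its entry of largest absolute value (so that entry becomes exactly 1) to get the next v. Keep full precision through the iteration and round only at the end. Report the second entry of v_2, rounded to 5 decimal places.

1.00000

Kv0 = (-2.000000, 4.000000); divide by 4.000000 → v1 = (-0.500000, 1.000000)
Kv1 = (-4.500000, 5.000000); divide by 5.000000 → v2 = (-0.900000, 1.000000)
Requested entry of v2: 20/20 = 1.00000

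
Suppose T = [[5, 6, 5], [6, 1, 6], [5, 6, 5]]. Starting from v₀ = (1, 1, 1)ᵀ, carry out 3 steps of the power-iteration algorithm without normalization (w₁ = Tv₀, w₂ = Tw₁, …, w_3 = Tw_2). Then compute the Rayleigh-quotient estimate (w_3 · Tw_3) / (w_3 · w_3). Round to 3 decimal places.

λ ≈ 15.105

w1 = Tv₀ = (5·1 + 6·1 + 5·1; 6·1 + 1·1 + 6·1; 5·1 + 6·1 + 5·1) = (16, 13, 16)
w2 = Tw1 = (5·16 + 6·13 + 5·16; 6·16 + 1·13 + 6·16; 5·16 + 6·13 + 5·16) = (238, 205, 238)
w3 = Tw2 = (3610, 3061, 3610)
Tw3 = (54466, 46381, 54466)
w3·Tw3 = 3610·54466 + 3061·46381 + 3610·54466 = 535216761; w3·w3 = 3610·3610 + 3061·3061 + 3610·3610 = 35433921
λ ≈ 535216761/35433921 = 15.105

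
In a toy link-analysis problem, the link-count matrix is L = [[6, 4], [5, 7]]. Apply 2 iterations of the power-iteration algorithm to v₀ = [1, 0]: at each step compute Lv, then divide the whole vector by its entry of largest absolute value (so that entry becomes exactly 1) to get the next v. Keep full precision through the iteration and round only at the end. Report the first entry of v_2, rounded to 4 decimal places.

Lv0 = (6.00000, 5.00000); divide by 6.00000 → v1 = (1.00000, 0.83333)
Lv1 = (9.33333, 10.83333); divide by 10.83333 → v2 = (0.86154, 1.00000)
Requested entry of v2: 56/65 = 0.8615

0.8615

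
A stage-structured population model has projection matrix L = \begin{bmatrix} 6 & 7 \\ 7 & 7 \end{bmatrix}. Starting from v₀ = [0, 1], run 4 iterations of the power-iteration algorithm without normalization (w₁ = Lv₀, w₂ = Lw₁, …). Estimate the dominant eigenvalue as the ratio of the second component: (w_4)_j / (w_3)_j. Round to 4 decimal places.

λ ≈ 13.5185

w1 = Lv₀ = (6·0 + 7·1; 7·0 + 7·1) = (7, 7)
w2 = Lw1 = (6·7 + 7·7; 7·7 + 7·7) = (91, 98)
w3 = Lw2 = (1232, 1323)
w4 = Lw3 = (16653, 17885)
Ratio at component: 17885 / 1323 = 13.5185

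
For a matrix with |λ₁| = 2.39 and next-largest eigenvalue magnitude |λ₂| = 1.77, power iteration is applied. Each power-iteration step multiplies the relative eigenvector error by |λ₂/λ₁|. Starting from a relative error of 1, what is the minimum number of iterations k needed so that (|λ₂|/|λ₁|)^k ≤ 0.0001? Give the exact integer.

|λ₂/λ₁| = 1.77/2.39 = 0.74059
Need k ≥ ln(0.0001) / ln(0.74059) = -9.2103 / -0.3003 ≈ 30.669
Smallest integer k satisfying the bound: 31

31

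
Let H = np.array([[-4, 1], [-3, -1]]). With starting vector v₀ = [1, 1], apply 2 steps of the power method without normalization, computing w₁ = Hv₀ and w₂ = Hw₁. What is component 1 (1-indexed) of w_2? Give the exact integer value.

w1 = Hv₀ = (-3, -4)
w2 = Hw1 = (8, 13)
The requested component of w2 is 8.

8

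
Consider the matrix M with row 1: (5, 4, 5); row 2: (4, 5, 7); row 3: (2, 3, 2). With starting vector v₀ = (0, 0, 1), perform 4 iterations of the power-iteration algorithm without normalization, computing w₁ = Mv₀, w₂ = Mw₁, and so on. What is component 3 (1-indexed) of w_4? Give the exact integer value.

w1 = Mv₀ = (5, 7, 2)
w2 = Mw1 = (63, 69, 35)
w3 = Mw2 = (766, 842, 403)
w4 = Mw3 = (9213, 10095, 4864)
The requested component of w4 is 4864.

4864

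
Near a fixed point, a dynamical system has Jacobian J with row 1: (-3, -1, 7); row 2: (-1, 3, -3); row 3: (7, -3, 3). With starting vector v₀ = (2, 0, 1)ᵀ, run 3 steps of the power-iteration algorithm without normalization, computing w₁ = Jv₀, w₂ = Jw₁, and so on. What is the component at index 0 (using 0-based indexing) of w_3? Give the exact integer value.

w1 = Jv₀ = ((-3)·2 + (-1)·0 + 7·1; (-1)·2 + 3·0 + (-3)·1; 7·2 + (-3)·0 + 3·1) = (1, -5, 17)
w2 = Jw1 = ((-3)·1 + (-1)·(-5) + 7·17; (-1)·1 + 3·(-5) + (-3)·17; 7·1 + (-3)·(-5) + 3·17) = (121, -67, 73)
w3 = Jw2 = (215, -541, 1267)
The requested component of w3 is 215.

215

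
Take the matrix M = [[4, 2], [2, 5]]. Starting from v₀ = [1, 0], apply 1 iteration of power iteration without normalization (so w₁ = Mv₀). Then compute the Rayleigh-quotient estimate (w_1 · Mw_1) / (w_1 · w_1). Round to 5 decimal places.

w1 = Mv₀ = (4·1 + 2·0; 2·1 + 5·0) = (4, 2)
Mw1 = (20, 18)
w1·Mw1 = 4·20 + 2·18 = 116; w1·w1 = 4·4 + 2·2 = 20
λ ≈ 116/20 = 5.80000

λ ≈ 5.80000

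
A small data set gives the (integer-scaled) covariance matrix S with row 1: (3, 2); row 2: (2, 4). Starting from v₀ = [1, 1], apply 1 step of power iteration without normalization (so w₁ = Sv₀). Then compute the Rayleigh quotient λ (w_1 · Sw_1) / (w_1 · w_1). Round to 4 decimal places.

λ ≈ 5.5574

w1 = Sv₀ = (5, 6)
Sw1 = (27, 34)
w1·Sw1 = 5·27 + 6·34 = 339; w1·w1 = 5·5 + 6·6 = 61
λ ≈ 339/61 = 5.5574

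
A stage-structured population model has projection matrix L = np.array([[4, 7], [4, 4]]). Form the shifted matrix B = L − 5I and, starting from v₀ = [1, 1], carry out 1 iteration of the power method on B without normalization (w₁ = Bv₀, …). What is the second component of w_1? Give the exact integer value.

3

B = L − 5I has rows (-1, 7); (4, -1)
w1 = Bv₀ = (6, 3)
Requested component of w1: 3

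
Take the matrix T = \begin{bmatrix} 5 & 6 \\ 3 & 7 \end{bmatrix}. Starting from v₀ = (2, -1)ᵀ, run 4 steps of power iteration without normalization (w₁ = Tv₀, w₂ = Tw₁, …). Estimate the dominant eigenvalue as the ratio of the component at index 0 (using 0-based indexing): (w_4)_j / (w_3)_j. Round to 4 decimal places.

w1 = Tv₀ = (5·2 + 6·(-1); 3·2 + 7·(-1)) = (4, -1)
w2 = Tw1 = (5·4 + 6·(-1); 3·4 + 7·(-1)) = (14, 5)
w3 = Tw2 = (100, 77)
w4 = Tw3 = (962, 839)
Ratio at component: 962 / 100 = 9.6200

9.6200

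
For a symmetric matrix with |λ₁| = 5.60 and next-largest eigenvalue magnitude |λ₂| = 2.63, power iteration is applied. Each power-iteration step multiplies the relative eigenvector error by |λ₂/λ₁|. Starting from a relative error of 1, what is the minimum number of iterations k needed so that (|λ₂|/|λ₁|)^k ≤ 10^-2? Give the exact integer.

|λ₂/λ₁| = 2.63/5.60 = 0.46964
Need k ≥ ln(10^-2) / ln(0.46964) = -4.6052 / -0.7558 ≈ 6.093
Smallest integer k satisfying the bound: 7

7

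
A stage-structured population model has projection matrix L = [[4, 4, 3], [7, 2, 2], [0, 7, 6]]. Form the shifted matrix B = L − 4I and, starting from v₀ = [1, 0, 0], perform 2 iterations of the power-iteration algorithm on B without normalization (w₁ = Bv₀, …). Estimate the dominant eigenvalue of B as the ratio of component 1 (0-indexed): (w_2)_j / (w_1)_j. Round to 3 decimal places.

-2.000

B = L − 4I has rows (0, 4, 3); (7, -2, 2); (0, 7, 2)
w1 = Bv₀ = (0, 7, 0)
w2 = Bw1 = (28, -14, 49)
Ratio: -14/7 = -2.000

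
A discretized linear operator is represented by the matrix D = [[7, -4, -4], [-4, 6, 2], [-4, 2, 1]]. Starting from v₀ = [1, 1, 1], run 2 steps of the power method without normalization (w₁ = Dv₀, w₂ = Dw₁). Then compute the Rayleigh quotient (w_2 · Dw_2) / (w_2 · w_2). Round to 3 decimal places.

11.634

w1 = Dv₀ = (7·1 + (-4)·1 + (-4)·1; (-4)·1 + 6·1 + 2·1; (-4)·1 + 2·1 + 1·1) = (-1, 4, -1)
w2 = Dw1 = (7·(-1) + (-4)·4 + (-4)·(-1); (-4)·(-1) + 6·4 + 2·(-1); (-4)·(-1) + 2·4 + 1·(-1)) = (-19, 26, 11)
Dw2 = (-281, 254, 139)
w2·Dw2 = (-19)·(-281) + 26·254 + 11·139 = 13472; w2·w2 = (-19)·(-19) + 26·26 + 11·11 = 1158
λ ≈ 13472/1158 = 11.634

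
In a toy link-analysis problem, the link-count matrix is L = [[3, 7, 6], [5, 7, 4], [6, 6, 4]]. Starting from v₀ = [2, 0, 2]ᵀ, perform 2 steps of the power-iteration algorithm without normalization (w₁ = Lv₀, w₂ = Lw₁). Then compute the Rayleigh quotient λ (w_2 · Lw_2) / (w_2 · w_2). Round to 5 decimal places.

15.99029

w1 = Lv₀ = (18, 18, 20)
w2 = Lw1 = (300, 296, 296)
Lw2 = (4748, 4756, 4760)
w2·Lw2 = 300·4748 + 296·4756 + 296·4760 = 4241136; w2·w2 = 300·300 + 296·296 + 296·296 = 265232
λ ≈ 4241136/265232 = 15.99029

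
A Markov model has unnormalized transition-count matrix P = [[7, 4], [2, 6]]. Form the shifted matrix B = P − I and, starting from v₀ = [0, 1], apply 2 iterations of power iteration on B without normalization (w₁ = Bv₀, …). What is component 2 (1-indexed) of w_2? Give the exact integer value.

B = P − I has rows (6, 4); (2, 5)
w1 = Bv₀ = (6·0 + 4·1; 2·0 + 5·1) = (4, 5)
w2 = Bw1 = (6·4 + 4·5; 2·4 + 5·5) = (44, 33)
Requested component of w2: 33

33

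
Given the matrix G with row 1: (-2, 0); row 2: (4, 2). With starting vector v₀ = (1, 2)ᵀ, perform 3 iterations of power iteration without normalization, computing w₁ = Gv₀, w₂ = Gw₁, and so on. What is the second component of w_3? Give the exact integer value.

w1 = Gv₀ = ((-2)·1 + 0·2; 4·1 + 2·2) = (-2, 8)
w2 = Gw1 = ((-2)·(-2) + 0·8; 4·(-2) + 2·8) = (4, 8)
w3 = Gw2 = (-8, 32)
The requested component of w3 is 32.

32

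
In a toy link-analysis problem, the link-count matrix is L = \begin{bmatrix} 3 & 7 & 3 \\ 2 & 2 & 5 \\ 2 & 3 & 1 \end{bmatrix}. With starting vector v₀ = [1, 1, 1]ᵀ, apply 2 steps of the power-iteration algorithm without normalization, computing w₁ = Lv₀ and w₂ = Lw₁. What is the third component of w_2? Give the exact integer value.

w1 = Lv₀ = (13, 9, 6)
w2 = Lw1 = (120, 74, 59)
The requested component of w2 is 59.

59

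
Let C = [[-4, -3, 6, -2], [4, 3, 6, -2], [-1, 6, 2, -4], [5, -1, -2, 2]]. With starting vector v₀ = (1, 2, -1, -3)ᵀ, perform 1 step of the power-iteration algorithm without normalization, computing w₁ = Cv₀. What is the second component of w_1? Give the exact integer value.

w1 = Cv₀ = ((-4)·1 + (-3)·2 + 6·(-1) + (-2)·(-3); 4·1 + 3·2 + 6·(-1) + (-2)·(-3); (-1)·1 + 6·2 + 2·(-1) + (-4)·(-3); 5·1 + (-1)·2 + (-2)·(-1) + 2·(-3)) = (-10, 10, 21, -1)
The requested component of w1 is 10.

10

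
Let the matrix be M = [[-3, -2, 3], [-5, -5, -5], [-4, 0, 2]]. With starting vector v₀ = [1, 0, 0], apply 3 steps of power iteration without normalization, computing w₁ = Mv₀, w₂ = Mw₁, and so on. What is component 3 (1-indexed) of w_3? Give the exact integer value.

-20

w1 = Mv₀ = (-3, -5, -4)
w2 = Mw1 = (7, 60, 4)
w3 = Mw2 = (-129, -355, -20)
The requested component of w3 is -20.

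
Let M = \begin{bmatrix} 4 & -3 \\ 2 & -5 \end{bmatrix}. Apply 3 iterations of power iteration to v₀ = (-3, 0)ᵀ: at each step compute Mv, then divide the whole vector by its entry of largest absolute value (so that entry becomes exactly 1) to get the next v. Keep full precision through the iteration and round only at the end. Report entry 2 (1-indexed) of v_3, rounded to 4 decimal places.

Mv0 = (-12.00000, -6.00000); divide by -12.00000 → v1 = (1.00000, 0.50000)
Mv1 = (2.50000, -0.50000); divide by 2.50000 → v2 = (1.00000, -0.20000)
Mv2 = (4.60000, 3.00000); divide by 4.60000 → v3 = (1.00000, 0.65217)
Requested entry of v3: -90/-138 = 0.6522

0.6522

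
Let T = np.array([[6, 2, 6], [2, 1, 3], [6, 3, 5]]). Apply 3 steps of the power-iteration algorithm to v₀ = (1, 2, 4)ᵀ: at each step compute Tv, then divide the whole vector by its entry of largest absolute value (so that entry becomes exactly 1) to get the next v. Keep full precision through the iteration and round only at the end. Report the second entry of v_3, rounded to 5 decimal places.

0.42074

Tv0 = (34.000000, 16.000000, 32.000000); divide by 34.000000 → v1 = (1.000000, 0.470588, 0.941176)
Tv1 = (12.588235, 5.294118, 12.117647); divide by 12.588235 → v2 = (1.000000, 0.420561, 0.962617)
Tv2 = (12.616822, 5.308411, 12.074766); divide by 12.616822 → v3 = (1.000000, 0.420741, 0.957037)
Requested entry of v3: 2272/5400 = 0.42074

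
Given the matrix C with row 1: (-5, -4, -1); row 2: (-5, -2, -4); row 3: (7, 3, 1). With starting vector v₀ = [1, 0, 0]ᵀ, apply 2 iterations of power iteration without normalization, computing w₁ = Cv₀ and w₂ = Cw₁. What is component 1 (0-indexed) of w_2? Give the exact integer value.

7

w1 = Cv₀ = (-5, -5, 7)
w2 = Cw1 = (38, 7, -43)
The requested component of w2 is 7.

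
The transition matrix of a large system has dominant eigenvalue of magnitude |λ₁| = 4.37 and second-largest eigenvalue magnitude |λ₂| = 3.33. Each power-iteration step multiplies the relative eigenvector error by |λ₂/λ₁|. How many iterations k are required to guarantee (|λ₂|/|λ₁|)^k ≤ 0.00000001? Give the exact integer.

|λ₂/λ₁| = 3.33/4.37 = 0.76201
Need k ≥ ln(0.00000001) / ln(0.76201) = -18.4207 / -0.2718 ≈ 67.775
Smallest integer k satisfying the bound: 68

68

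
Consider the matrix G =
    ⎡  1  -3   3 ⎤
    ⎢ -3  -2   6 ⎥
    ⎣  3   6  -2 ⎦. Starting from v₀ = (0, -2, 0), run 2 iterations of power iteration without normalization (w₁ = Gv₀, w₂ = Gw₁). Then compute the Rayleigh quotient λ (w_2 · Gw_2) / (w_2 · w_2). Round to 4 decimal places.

-9.2279

w1 = Gv₀ = (1·0 + (-3)·(-2) + 3·0; (-3)·0 + (-2)·(-2) + 6·0; 3·0 + 6·(-2) + (-2)·0) = (6, 4, -12)
w2 = Gw1 = (1·6 + (-3)·4 + 3·(-12); (-3)·6 + (-2)·4 + 6·(-12); 3·6 + 6·4 + (-2)·(-12)) = (-42, -98, 66)
Gw2 = (450, 718, -846)
w2·Gw2 = (-42)·450 + (-98)·718 + 66·(-846) = -145100; w2·w2 = (-42)·(-42) + (-98)·(-98) + 66·66 = 15724
λ ≈ -145100/15724 = -9.2279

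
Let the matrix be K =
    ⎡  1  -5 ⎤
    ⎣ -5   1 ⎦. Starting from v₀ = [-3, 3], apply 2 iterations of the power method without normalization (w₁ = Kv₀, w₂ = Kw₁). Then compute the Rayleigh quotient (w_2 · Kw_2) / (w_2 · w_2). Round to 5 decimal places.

6.00000

w1 = Kv₀ = (-18, 18)
w2 = Kw1 = (-108, 108)
Kw2 = (-648, 648)
w2·Kw2 = (-108)·(-648) + 108·648 = 139968; w2·w2 = (-108)·(-108) + 108·108 = 23328
λ ≈ 139968/23328 = 6.00000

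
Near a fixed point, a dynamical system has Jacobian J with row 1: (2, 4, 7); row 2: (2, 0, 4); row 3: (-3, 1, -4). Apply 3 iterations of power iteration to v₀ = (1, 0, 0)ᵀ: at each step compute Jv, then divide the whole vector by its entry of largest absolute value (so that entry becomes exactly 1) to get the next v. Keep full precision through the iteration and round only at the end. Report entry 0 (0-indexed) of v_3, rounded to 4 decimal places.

Jv0 = (2.00000, 2.00000, -3.00000); divide by -3.00000 → v1 = (-0.66667, -0.66667, 1.00000)
Jv1 = (3.00000, 2.66667, -2.66667); divide by 3.00000 → v2 = (1.00000, 0.88889, -0.88889)
Jv2 = (-0.66667, -1.55556, 1.44444); divide by -1.55556 → v3 = (0.42857, 1.00000, -0.92857)
Requested entry of v3: 6/14 = 0.4286

0.4286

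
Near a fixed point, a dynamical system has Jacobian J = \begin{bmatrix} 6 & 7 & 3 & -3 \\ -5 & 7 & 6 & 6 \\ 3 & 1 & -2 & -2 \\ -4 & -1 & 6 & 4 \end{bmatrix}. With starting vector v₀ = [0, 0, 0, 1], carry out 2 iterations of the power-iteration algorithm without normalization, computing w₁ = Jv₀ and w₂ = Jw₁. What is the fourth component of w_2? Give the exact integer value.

10

w1 = Jv₀ = (-3, 6, -2, 4)
w2 = Jw1 = (6, 69, -7, 10)
The requested component of w2 is 10.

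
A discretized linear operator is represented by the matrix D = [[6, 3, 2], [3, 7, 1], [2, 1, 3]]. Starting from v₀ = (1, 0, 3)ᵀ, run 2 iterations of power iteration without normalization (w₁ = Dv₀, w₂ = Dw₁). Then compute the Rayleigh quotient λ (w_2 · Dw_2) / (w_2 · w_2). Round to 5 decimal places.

λ ≈ 9.89867

w1 = Dv₀ = (12, 6, 11)
w2 = Dw1 = (112, 89, 63)
Dw2 = (1065, 1022, 502)
w2·Dw2 = 112·1065 + 89·1022 + 63·502 = 241864; w2·w2 = 112·112 + 89·89 + 63·63 = 24434
λ ≈ 241864/24434 = 9.89867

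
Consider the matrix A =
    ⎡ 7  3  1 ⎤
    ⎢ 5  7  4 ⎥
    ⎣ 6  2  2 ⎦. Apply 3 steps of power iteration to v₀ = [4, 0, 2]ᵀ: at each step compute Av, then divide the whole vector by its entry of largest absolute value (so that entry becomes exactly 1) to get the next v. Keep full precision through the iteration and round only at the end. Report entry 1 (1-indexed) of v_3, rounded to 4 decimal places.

Av0 = (30.00000, 28.00000, 28.00000); divide by 30.00000 → v1 = (1.00000, 0.93333, 0.93333)
Av1 = (10.73333, 15.26667, 9.73333); divide by 15.26667 → v2 = (0.70306, 1.00000, 0.63755)
Av2 = (8.55895, 13.06550, 7.49345); divide by 13.06550 → v3 = (0.65508, 1.00000, 0.57353)
Requested entry of v3: 3920/5984 = 0.6551

0.6551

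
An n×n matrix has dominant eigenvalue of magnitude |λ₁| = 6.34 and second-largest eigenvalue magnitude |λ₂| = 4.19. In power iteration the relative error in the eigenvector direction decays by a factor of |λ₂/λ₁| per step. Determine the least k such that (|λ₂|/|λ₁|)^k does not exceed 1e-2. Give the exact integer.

12

|λ₂/λ₁| = 4.19/6.34 = 0.66088
Need k ≥ ln(1e-2) / ln(0.66088) = -4.6052 / -0.4142 ≈ 11.119
Smallest integer k satisfying the bound: 12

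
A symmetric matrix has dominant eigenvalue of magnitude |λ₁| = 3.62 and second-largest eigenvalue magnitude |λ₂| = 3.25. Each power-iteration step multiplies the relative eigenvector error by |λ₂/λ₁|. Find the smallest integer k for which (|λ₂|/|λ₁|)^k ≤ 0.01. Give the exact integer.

43

|λ₂/λ₁| = 3.25/3.62 = 0.89779
Need k ≥ ln(0.01) / ln(0.89779) = -4.6052 / -0.1078 ≈ 42.712
Smallest integer k satisfying the bound: 43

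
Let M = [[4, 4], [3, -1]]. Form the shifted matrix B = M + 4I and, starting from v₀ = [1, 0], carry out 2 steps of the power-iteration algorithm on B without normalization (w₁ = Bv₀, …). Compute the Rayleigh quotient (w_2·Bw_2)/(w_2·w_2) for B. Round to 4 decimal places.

9.7642

B = M + 4I has rows (8, 4); (3, 3)
w1 = Bv₀ = (8·1 + 4·0; 3·1 + 3·0) = (8, 3)
w2 = Bw1 = (8·8 + 4·3; 3·8 + 3·3) = (76, 33)
Bw2 = (740, 327)
w2·Bw2 = 67031; w2·w2 = 6865; μ ≈ 67031/6865 = 9.7642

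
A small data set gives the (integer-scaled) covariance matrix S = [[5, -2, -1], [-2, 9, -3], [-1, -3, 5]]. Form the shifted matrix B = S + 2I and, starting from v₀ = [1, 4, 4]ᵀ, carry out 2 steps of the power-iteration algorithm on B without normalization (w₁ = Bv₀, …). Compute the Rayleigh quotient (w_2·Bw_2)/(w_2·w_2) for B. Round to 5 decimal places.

B = S + 2I has rows (7, -2, -1); (-2, 11, -3); (-1, -3, 7)
w1 = Bv₀ = (7·1 + (-2)·4 + (-1)·4; (-2)·1 + 11·4 + (-3)·4; (-1)·1 + (-3)·4 + 7·4) = (-5, 30, 15)
w2 = Bw1 = (7·(-5) + (-2)·30 + (-1)·15; (-2)·(-5) + 11·30 + (-3)·15; (-1)·(-5) + (-3)·30 + 7·15) = (-110, 295, 20)
Bw2 = (-1380, 3405, -635)
w2·Bw2 = 1143575; w2·w2 = 99525; μ ≈ 1143575/99525 = 11.49033

μ ≈ 11.49033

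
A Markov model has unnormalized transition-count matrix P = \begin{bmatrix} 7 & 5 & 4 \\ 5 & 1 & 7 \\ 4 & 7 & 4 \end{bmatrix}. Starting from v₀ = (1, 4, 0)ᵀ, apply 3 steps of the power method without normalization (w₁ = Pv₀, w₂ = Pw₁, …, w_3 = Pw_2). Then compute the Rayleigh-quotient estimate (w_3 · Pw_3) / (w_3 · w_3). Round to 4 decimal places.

w1 = Pv₀ = (7·1 + 5·4 + 4·0; 5·1 + 1·4 + 7·0; 4·1 + 7·4 + 4·0) = (27, 9, 32)
w2 = Pw1 = (7·27 + 5·9 + 4·32; 5·27 + 1·9 + 7·32; 4·27 + 7·9 + 4·32) = (362, 368, 299)
w3 = Pw2 = (5570, 4271, 5220)
Pw3 = (81225, 68661, 73057)
w3·Pw3 = 5570·81225 + 4271·68661 + 5220·73057 = 1127031921; w3·w3 = 5570·5570 + 4271·4271 + 5220·5220 = 76514741
λ ≈ 1127031921/76514741 = 14.7296

14.7296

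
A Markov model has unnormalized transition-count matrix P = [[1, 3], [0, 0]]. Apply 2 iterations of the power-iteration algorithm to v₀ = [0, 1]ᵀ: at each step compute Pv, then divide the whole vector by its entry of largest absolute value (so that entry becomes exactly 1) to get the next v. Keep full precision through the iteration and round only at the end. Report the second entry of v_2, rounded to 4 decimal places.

0.0000

Pv0 = (3.00000, 0.00000); divide by 3.00000 → v1 = (1.00000, 0.00000)
Pv1 = (1.00000, 0.00000); divide by 1.00000 → v2 = (1.00000, 0.00000)
Requested entry of v2: 0/3 = 0.0000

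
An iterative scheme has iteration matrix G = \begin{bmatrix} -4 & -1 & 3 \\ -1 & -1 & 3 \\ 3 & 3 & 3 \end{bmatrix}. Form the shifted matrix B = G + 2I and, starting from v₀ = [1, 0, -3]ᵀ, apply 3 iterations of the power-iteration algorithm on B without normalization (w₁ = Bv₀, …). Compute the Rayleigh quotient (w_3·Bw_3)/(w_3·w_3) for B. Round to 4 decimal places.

6.9248

B = G + 2I has rows (-2, -1, 3); (-1, 1, 3); (3, 3, 5)
w1 = Bv₀ = ((-2)·1 + (-1)·0 + 3·(-3); (-1)·1 + 1·0 + 3·(-3); 3·1 + 3·0 + 5·(-3)) = (-11, -10, -12)
w2 = Bw1 = ((-2)·(-11) + (-1)·(-10) + 3·(-12); (-1)·(-11) + 1·(-10) + 3·(-12); 3·(-11) + 3·(-10) + 5·(-12)) = (-4, -35, -123)
w3 = Bw2 = (-326, -400, -732)
Bw3 = (-1144, -2270, -5838)
w3·Bw3 = 5554360; w3·w3 = 802100; μ ≈ 5554360/802100 = 6.9248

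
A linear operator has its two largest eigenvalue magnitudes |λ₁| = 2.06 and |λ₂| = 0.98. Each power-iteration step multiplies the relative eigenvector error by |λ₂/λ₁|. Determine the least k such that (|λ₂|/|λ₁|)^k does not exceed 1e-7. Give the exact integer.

22

|λ₂/λ₁| = 0.98/2.06 = 0.47573
Need k ≥ ln(1e-7) / ln(0.47573) = -16.1181 / -0.7429 ≈ 21.696
Smallest integer k satisfying the bound: 22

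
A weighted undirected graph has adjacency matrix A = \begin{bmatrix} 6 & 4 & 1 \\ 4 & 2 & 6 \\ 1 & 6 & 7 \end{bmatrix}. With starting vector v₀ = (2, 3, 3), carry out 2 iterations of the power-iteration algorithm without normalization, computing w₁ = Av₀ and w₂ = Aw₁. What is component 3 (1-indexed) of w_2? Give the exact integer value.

w1 = Av₀ = (27, 32, 41)
w2 = Aw1 = (331, 418, 506)
The requested component of w2 is 506.

506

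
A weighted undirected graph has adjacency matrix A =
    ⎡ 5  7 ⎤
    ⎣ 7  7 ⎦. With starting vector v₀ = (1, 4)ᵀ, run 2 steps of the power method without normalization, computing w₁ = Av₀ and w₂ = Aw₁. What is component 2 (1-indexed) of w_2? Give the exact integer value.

476

w1 = Av₀ = (5·1 + 7·4; 7·1 + 7·4) = (33, 35)
w2 = Aw1 = (5·33 + 7·35; 7·33 + 7·35) = (410, 476)
The requested component of w2 is 476.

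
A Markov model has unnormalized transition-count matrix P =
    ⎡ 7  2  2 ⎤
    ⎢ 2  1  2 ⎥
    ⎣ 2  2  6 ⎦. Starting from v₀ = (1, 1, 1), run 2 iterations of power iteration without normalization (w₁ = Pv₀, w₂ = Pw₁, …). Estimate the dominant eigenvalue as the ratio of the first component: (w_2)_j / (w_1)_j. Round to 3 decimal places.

w1 = Pv₀ = (11, 5, 10)
w2 = Pw1 = (107, 47, 92)
Ratio at component: 107 / 11 = 9.727

λ ≈ 9.727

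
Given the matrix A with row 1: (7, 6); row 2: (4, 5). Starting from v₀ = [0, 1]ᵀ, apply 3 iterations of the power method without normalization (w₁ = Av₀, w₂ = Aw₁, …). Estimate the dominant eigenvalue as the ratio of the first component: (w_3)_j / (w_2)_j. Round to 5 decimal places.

λ ≈ 11.08333

w1 = Av₀ = (6, 5)
w2 = Aw1 = (72, 49)
w3 = Aw2 = (798, 533)
Ratio at component: 798 / 72 = 11.08333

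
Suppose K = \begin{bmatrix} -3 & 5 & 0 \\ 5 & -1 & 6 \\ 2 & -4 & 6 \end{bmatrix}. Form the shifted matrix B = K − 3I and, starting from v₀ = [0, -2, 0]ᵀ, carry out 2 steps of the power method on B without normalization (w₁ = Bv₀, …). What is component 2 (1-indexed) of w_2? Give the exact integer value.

B = K − 3I has rows (-6, 5, 0); (5, -4, 6); (2, -4, 3)
w1 = Bv₀ = (-10, 8, 8)
w2 = Bw1 = (100, -34, -28)
Requested component of w2: -34

-34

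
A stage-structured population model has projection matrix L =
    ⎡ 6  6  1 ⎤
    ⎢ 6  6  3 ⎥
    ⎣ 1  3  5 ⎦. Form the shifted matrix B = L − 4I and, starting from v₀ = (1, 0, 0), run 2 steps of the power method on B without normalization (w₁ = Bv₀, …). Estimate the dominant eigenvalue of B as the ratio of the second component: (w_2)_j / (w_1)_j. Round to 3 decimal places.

B = L − 4I has rows (2, 6, 1); (6, 2, 3); (1, 3, 1)
w1 = Bv₀ = (2·1 + 6·0 + 1·0; 6·1 + 2·0 + 3·0; 1·1 + 3·0 + 1·0) = (2, 6, 1)
w2 = Bw1 = (2·2 + 6·6 + 1·1; 6·2 + 2·6 + 3·1; 1·2 + 3·6 + 1·1) = (41, 27, 21)
Ratio: 27/6 = 4.500

4.500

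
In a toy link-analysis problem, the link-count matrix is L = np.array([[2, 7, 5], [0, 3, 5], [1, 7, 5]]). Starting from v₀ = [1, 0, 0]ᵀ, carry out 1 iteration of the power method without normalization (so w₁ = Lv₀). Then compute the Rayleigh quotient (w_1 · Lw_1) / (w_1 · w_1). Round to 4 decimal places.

w1 = Lv₀ = (2·1 + 7·0 + 5·0; 0·1 + 3·0 + 5·0; 1·1 + 7·0 + 5·0) = (2, 0, 1)
Lw1 = (9, 5, 7)
w1·Lw1 = 2·9 + 0·5 + 1·7 = 25; w1·w1 = 2·2 + 0·0 + 1·1 = 5
λ ≈ 25/5 = 5.0000

λ ≈ 5.0000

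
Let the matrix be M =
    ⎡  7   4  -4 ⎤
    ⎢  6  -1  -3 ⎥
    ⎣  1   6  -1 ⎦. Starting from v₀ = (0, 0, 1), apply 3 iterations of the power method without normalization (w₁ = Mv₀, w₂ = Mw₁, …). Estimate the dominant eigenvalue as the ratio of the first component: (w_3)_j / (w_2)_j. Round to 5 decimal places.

w1 = Mv₀ = (-4, -3, -1)
w2 = Mw1 = (-36, -18, -21)
w3 = Mw2 = (-240, -135, -123)
Ratio at component: -240 / -36 = 6.66667

6.66667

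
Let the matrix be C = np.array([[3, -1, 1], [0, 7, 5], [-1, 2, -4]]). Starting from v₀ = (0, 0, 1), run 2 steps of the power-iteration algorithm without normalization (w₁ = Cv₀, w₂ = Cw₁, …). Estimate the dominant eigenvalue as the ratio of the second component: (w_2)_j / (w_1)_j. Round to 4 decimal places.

3.0000

w1 = Cv₀ = (1, 5, -4)
w2 = Cw1 = (-6, 15, 25)
Ratio at component: 15 / 5 = 3.0000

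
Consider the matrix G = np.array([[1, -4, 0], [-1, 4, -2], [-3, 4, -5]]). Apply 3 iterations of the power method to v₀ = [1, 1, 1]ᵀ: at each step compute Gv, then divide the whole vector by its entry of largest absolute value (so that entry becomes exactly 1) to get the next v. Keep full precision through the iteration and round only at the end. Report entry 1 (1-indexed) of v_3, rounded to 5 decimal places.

0.79762

Gv0 = (-3.000000, 1.000000, -4.000000); divide by -4.000000 → v1 = (0.750000, -0.250000, 1.000000)
Gv1 = (1.750000, -3.750000, -8.250000); divide by -8.250000 → v2 = (-0.212121, 0.454545, 1.000000)
Gv2 = (-2.030303, 0.030303, -2.545455); divide by -2.545455 → v3 = (0.797619, -0.011905, 1.000000)
Requested entry of v3: -67/-84 = 0.79762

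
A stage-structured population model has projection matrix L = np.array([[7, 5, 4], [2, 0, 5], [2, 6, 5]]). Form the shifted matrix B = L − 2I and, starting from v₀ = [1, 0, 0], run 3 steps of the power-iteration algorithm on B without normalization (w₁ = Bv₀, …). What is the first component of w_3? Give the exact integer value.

407

B = L − 2I has rows (5, 5, 4); (2, -2, 5); (2, 6, 3)
w1 = Bv₀ = (5·1 + 5·0 + 4·0; 2·1 + (-2)·0 + 5·0; 2·1 + 6·0 + 3·0) = (5, 2, 2)
w2 = Bw1 = (5·5 + 5·2 + 4·2; 2·5 + (-2)·2 + 5·2; 2·5 + 6·2 + 3·2) = (43, 16, 28)
w3 = Bw2 = (407, 194, 266)
Requested component of w3: 407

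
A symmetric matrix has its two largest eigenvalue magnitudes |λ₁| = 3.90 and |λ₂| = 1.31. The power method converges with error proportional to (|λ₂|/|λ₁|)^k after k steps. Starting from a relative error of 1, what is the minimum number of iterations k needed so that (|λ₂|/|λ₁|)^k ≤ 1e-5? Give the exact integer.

11

|λ₂/λ₁| = 1.31/3.90 = 0.33590
Need k ≥ ln(1e-5) / ln(0.33590) = -11.5129 / -1.0909 ≈ 10.553
Smallest integer k satisfying the bound: 11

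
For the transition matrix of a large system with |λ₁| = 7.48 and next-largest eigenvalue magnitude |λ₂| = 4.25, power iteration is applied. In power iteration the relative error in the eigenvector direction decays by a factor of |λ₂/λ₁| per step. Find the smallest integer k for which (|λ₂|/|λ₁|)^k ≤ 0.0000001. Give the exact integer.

29

|λ₂/λ₁| = 4.25/7.48 = 0.56818
Need k ≥ ln(0.0000001) / ln(0.56818) = -16.1181 / -0.5653 ≈ 28.512
Smallest integer k satisfying the bound: 29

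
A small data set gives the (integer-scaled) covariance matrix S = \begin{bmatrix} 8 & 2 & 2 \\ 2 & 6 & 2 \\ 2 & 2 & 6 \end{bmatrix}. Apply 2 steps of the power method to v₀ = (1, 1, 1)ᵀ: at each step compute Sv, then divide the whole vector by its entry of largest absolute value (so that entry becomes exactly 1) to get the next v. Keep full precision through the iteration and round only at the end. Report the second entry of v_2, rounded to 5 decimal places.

Sv0 = (12.000000, 10.000000, 10.000000); divide by 12.000000 → v1 = (1.000000, 0.833333, 0.833333)
Sv1 = (11.333333, 8.666667, 8.666667); divide by 11.333333 → v2 = (1.000000, 0.764706, 0.764706)
Requested entry of v2: 104/136 = 0.76471

0.76471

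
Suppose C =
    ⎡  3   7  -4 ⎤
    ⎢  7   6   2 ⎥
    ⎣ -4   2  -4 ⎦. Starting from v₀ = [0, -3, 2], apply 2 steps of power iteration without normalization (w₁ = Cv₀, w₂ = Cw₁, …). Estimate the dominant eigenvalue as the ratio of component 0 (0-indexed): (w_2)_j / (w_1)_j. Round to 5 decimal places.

λ ≈ 4.44828

w1 = Cv₀ = (-29, -14, -14)
w2 = Cw1 = (-129, -315, 144)
Ratio at component: -129 / -29 = 4.44828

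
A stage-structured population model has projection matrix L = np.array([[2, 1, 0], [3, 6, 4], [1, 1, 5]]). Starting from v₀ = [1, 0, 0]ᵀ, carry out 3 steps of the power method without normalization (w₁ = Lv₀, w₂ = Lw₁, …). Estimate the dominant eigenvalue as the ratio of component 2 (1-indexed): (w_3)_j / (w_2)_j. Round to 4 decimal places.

8.1786

w1 = Lv₀ = (2, 3, 1)
w2 = Lw1 = (7, 28, 10)
w3 = Lw2 = (42, 229, 85)
Ratio at component: 229 / 28 = 8.1786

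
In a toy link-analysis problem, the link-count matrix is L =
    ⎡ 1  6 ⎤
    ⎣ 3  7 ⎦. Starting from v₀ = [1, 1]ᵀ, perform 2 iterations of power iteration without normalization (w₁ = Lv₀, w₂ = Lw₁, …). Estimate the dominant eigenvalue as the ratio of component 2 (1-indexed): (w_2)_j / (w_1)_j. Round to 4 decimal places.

9.1000

w1 = Lv₀ = (7, 10)
w2 = Lw1 = (67, 91)
Ratio at component: 91 / 10 = 9.1000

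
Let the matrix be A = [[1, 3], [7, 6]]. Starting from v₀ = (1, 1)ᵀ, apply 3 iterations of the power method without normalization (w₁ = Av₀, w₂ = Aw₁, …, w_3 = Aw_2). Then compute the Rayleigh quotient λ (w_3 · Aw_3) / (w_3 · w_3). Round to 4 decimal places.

λ ≈ 8.7085

w1 = Av₀ = (1·1 + 3·1; 7·1 + 6·1) = (4, 13)
w2 = Aw1 = (1·4 + 3·13; 7·4 + 6·13) = (43, 106)
w3 = Aw2 = (361, 937)
Aw3 = (3172, 8149)
w3·Aw3 = 361·3172 + 937·8149 = 8780705; w3·w3 = 361·361 + 937·937 = 1008290
λ ≈ 8780705/1008290 = 8.7085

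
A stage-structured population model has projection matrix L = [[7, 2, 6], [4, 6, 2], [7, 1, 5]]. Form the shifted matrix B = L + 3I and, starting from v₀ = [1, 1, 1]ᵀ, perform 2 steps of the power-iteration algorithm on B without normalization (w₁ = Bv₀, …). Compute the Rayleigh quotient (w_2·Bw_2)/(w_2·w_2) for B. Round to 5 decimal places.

B = L + 3I has rows (10, 2, 6); (4, 9, 2); (7, 1, 8)
w1 = Bv₀ = (10·1 + 2·1 + 6·1; 4·1 + 9·1 + 2·1; 7·1 + 1·1 + 8·1) = (18, 15, 16)
w2 = Bw1 = (10·18 + 2·15 + 6·16; 4·18 + 9·15 + 2·16; 7·18 + 1·15 + 8·16) = (306, 239, 269)
Bw2 = (5152, 3913, 4533)
w2·Bw2 = 3731096; w2·w2 = 223118; μ ≈ 3731096/223118 = 16.72252

μ ≈ 16.72252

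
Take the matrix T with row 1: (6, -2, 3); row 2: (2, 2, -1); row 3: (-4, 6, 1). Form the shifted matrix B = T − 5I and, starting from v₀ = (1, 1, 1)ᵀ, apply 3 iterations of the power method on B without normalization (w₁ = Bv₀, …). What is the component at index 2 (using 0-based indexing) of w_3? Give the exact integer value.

120

B = T − 5I has rows (1, -2, 3); (2, -3, -1); (-4, 6, -4)
w1 = Bv₀ = (1·1 + (-2)·1 + 3·1; 2·1 + (-3)·1 + (-1)·1; (-4)·1 + 6·1 + (-4)·1) = (2, -2, -2)
w2 = Bw1 = (1·2 + (-2)·(-2) + 3·(-2); 2·2 + (-3)·(-2) + (-1)·(-2); (-4)·2 + 6·(-2) + (-4)·(-2)) = (0, 12, -12)
w3 = Bw2 = (-60, -24, 120)
Requested component of w3: 120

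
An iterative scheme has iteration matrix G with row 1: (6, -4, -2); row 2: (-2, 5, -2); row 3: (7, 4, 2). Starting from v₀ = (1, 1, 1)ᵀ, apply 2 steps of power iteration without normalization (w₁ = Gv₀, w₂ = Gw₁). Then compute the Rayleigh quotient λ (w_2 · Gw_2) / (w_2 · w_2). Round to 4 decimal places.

λ ≈ -0.0602

w1 = Gv₀ = (0, 1, 13)
w2 = Gw1 = (-30, -21, 30)
Gw2 = (-156, -105, -234)
w2·Gw2 = (-30)·(-156) + (-21)·(-105) + 30·(-234) = -135; w2·w2 = (-30)·(-30) + (-21)·(-21) + 30·30 = 2241
λ ≈ -135/2241 = -0.0602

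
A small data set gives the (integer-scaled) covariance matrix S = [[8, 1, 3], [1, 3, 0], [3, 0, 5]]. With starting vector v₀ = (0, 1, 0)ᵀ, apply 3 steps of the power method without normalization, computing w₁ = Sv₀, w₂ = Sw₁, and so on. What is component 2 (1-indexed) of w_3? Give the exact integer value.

41

w1 = Sv₀ = (1, 3, 0)
w2 = Sw1 = (11, 10, 3)
w3 = Sw2 = (107, 41, 48)
The requested component of w3 is 41.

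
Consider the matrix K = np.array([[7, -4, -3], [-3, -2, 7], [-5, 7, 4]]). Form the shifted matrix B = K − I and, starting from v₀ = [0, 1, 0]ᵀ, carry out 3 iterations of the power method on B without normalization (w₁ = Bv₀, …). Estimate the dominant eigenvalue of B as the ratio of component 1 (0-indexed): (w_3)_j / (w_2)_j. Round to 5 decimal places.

μ ≈ 0.41429

B = K − I has rows (6, -4, -3); (-3, -3, 7); (-5, 7, 3)
w1 = Bv₀ = (-4, -3, 7)
w2 = Bw1 = (-33, 70, 20)
w3 = Bw2 = (-538, 29, 715)
Ratio: 29/70 = 0.41429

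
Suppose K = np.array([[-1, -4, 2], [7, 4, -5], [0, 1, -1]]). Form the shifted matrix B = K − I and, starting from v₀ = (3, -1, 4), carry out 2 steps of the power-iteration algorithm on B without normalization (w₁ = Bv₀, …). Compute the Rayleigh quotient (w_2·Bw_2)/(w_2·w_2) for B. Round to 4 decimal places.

0.9545

B = K − I has rows (-2, -4, 2); (7, 3, -5); (0, 1, -2)
w1 = Bv₀ = (6, -2, -9)
w2 = Bw1 = (-22, 81, 16)
Bw2 = (-248, 9, 49)
w2·Bw2 = 6969; w2·w2 = 7301; μ ≈ 6969/7301 = 0.9545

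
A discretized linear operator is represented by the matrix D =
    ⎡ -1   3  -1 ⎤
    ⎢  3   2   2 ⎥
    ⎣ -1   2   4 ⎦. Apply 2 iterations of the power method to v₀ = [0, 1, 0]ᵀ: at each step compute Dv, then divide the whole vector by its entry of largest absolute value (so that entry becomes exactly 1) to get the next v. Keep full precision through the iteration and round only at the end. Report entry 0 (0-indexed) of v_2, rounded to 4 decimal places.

Dv0 = (3.00000, 2.00000, 2.00000); divide by 3.00000 → v1 = (1.00000, 0.66667, 0.66667)
Dv1 = (0.33333, 5.66667, 3.00000); divide by 5.66667 → v2 = (0.05882, 1.00000, 0.52941)
Requested entry of v2: 1/17 = 0.0588

0.0588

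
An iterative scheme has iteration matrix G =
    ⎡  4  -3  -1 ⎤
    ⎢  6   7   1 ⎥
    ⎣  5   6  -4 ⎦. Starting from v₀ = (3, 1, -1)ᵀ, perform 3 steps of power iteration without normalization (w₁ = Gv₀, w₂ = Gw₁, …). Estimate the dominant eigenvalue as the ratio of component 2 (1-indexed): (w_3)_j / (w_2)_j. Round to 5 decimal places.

λ ≈ 6.01976

w1 = Gv₀ = (4·3 + (-3)·1 + (-1)·(-1); 6·3 + 7·1 + 1·(-1); 5·3 + 6·1 + (-4)·(-1)) = (10, 24, 25)
w2 = Gw1 = (4·10 + (-3)·24 + (-1)·25; 6·10 + 7·24 + 1·25; 5·10 + 6·24 + (-4)·25) = (-57, 253, 94)
w3 = Gw2 = (-1081, 1523, 857)
Ratio at component: 1523 / 253 = 6.01976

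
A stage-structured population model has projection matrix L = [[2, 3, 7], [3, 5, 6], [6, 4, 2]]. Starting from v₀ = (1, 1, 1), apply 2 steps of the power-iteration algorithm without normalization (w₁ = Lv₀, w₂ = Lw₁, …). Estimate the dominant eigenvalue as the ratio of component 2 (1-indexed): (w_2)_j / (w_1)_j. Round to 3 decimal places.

w1 = Lv₀ = (2·1 + 3·1 + 7·1; 3·1 + 5·1 + 6·1; 6·1 + 4·1 + 2·1) = (12, 14, 12)
w2 = Lw1 = (2·12 + 3·14 + 7·12; 3·12 + 5·14 + 6·12; 6·12 + 4·14 + 2·12) = (150, 178, 152)
Ratio at component: 178 / 14 = 12.714

λ ≈ 12.714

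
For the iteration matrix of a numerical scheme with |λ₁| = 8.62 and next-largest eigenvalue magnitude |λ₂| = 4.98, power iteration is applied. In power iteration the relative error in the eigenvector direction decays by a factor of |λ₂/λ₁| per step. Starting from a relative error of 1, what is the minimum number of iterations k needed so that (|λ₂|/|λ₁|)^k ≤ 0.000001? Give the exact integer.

|λ₂/λ₁| = 4.98/8.62 = 0.57773
Need k ≥ ln(0.000001) / ln(0.57773) = -13.8155 / -0.5487 ≈ 25.181
Smallest integer k satisfying the bound: 26

26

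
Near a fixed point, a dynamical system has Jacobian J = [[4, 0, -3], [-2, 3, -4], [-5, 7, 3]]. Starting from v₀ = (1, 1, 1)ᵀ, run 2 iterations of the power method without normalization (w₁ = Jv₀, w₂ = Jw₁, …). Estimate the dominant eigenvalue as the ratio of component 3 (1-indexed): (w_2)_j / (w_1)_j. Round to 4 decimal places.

λ ≈ -2.2000

w1 = Jv₀ = (4·1 + 0·1 + (-3)·1; (-2)·1 + 3·1 + (-4)·1; (-5)·1 + 7·1 + 3·1) = (1, -3, 5)
w2 = Jw1 = (4·1 + 0·(-3) + (-3)·5; (-2)·1 + 3·(-3) + (-4)·5; (-5)·1 + 7·(-3) + 3·5) = (-11, -31, -11)
Ratio at component: -11 / 5 = -2.2000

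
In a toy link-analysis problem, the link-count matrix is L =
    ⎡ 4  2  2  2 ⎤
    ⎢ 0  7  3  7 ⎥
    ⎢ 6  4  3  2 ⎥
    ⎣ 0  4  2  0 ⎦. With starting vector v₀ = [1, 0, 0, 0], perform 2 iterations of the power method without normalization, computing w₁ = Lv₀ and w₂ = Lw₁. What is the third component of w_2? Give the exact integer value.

w1 = Lv₀ = (4, 0, 6, 0)
w2 = Lw1 = (28, 18, 42, 12)
The requested component of w2 is 42.

42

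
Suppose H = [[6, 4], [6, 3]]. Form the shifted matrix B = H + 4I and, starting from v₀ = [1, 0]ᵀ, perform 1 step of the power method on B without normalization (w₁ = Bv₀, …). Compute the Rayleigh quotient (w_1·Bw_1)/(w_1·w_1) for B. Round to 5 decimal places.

13.61765

B = H + 4I has rows (10, 4); (6, 7)
w1 = Bv₀ = (10, 6)
Bw1 = (124, 102)
w1·Bw1 = 1852; w1·w1 = 136; μ ≈ 1852/136 = 13.61765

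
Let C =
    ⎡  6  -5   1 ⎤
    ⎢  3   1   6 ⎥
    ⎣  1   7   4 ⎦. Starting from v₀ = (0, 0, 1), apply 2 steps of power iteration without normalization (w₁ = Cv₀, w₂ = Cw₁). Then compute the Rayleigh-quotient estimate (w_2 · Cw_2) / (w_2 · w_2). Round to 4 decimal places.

8.3871

w1 = Cv₀ = (6·0 + (-5)·0 + 1·1; 3·0 + 1·0 + 6·1; 1·0 + 7·0 + 4·1) = (1, 6, 4)
w2 = Cw1 = (6·1 + (-5)·6 + 1·4; 3·1 + 1·6 + 6·4; 1·1 + 7·6 + 4·4) = (-20, 33, 59)
Cw2 = (-226, 327, 447)
w2·Cw2 = (-20)·(-226) + 33·327 + 59·447 = 41684; w2·w2 = (-20)·(-20) + 33·33 + 59·59 = 4970
λ ≈ 41684/4970 = 8.3871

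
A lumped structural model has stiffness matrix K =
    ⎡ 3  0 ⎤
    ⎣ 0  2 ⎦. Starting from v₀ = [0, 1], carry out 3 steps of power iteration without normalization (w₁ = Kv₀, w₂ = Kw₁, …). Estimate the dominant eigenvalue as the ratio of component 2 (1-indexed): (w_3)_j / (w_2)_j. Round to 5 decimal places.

w1 = Kv₀ = (3·0 + 0·1; 0·0 + 2·1) = (0, 2)
w2 = Kw1 = (3·0 + 0·2; 0·0 + 2·2) = (0, 4)
w3 = Kw2 = (0, 8)
Ratio at component: 8 / 4 = 2.00000

λ ≈ 2.00000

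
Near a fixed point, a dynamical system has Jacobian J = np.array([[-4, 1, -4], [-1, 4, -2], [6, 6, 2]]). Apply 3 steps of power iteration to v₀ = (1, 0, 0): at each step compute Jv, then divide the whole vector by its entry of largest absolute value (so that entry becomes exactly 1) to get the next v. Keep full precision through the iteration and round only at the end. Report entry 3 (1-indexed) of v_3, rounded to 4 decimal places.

Jv0 = (-4.00000, -1.00000, 6.00000); divide by 6.00000 → v1 = (-0.66667, -0.16667, 1.00000)
Jv1 = (-1.50000, -2.00000, -3.00000); divide by -3.00000 → v2 = (0.50000, 0.66667, 1.00000)
Jv2 = (-5.33333, 0.16667, 9.00000); divide by 9.00000 → v3 = (-0.59259, 0.01852, 1.00000)
Requested entry of v3: -162/-162 = 1.0000

1.0000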